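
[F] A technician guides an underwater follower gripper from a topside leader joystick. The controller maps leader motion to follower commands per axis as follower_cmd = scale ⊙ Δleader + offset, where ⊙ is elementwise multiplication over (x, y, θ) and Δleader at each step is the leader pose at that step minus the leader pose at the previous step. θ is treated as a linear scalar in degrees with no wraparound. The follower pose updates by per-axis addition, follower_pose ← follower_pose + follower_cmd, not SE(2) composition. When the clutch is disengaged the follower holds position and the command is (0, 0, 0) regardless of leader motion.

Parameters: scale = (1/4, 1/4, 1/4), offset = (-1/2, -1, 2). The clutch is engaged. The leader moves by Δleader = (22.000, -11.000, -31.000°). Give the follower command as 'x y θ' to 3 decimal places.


axis x: 1/4·22.000 + -1/2 = 5.000
axis y: 1/4·-11.000 + -1 = -3.750
axis θ: 1/4·-31.000 + 2 = -5.750

5.000 -3.750 -5.750


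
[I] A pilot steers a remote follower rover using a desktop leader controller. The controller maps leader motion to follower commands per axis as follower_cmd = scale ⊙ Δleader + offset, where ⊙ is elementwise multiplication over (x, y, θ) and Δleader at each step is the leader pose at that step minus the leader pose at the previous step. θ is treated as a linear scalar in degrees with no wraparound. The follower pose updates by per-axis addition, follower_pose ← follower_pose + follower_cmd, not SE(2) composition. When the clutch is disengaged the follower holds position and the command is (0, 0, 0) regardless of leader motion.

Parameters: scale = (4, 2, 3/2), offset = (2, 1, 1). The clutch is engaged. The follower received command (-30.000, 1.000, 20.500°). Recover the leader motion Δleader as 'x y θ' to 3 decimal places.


-8.000 0.000 13.000

axis x: (-30.000 − 2) / (4) = -8.000
axis y: (1.000 − 1) / (2) = 0.000
axis θ: (20.500 − 1) / (3/2) = 13.000


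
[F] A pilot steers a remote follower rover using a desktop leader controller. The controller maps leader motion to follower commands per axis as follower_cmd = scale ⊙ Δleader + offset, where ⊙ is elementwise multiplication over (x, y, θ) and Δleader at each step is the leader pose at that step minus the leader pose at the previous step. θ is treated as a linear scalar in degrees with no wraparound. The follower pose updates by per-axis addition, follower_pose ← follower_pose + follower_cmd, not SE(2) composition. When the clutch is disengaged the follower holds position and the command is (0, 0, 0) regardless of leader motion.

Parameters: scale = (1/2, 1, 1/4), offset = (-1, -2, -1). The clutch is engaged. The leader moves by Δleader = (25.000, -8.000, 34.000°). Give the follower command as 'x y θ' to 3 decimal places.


11.500 -10.000 7.500

axis x: 1/2·25.000 + -1 = 11.500
axis y: 1·-8.000 + -2 = -10.000
axis θ: 1/4·34.000 + -1 = 7.500


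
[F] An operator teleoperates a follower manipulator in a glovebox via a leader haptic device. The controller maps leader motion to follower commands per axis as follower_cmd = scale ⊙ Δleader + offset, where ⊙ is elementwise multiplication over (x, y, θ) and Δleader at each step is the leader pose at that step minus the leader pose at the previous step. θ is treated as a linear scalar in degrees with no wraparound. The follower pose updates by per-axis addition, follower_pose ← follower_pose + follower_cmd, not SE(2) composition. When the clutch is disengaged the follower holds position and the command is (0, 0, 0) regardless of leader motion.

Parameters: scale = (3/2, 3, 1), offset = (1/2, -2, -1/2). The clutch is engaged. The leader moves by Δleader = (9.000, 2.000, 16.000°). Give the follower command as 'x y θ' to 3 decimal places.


14.000 4.000 15.500

axis x: 3/2·9.000 + 1/2 = 14.000
axis y: 3·2.000 + -2 = 4.000
axis θ: 1·16.000 + -1/2 = 15.500


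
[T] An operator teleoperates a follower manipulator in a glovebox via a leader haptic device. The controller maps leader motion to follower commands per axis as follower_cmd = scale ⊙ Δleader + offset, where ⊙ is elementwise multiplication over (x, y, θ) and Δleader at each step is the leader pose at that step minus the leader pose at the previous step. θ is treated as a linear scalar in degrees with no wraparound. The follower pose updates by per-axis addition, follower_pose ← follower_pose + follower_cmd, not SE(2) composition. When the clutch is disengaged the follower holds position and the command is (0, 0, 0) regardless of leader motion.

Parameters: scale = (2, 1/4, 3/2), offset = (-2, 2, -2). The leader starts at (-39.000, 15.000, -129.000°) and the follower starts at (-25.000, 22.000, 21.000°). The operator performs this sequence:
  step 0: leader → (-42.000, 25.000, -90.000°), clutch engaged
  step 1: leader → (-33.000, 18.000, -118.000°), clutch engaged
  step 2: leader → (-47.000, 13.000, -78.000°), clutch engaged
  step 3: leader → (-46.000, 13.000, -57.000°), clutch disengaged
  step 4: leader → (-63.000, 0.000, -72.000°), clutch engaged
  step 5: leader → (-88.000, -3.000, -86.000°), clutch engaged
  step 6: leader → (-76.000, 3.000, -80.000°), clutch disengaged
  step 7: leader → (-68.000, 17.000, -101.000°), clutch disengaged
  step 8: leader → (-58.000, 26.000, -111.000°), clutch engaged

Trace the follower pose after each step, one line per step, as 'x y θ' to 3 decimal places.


-33.000 26.500 77.500
-17.000 26.750 33.500
-47.000 27.500 91.500
-47.000 27.500 91.500
-83.000 26.250 67.000
-135.000 27.500 44.000
-135.000 27.500 44.000
-135.000 27.500 44.000
-117.000 31.750 27.000

step 0: Δleader=(-3.000, 10.000, 39.000°), engaged; cmd=(-8.000, 4.500, 56.500°) → follower=(-33.000, 26.500, 77.500°)
step 1: Δleader=(9.000, -7.000, -28.000°), engaged; cmd=(16.000, 0.250, -44.000°) → follower=(-17.000, 26.750, 33.500°)
step 2: Δleader=(-14.000, -5.000, 40.000°), engaged; cmd=(-30.000, 0.750, 58.000°) → follower=(-47.000, 27.500, 91.500°)
step 3: Δleader=(1.000, 0.000, 21.000°), disengaged; cmd=(0,0,0) → follower holds at (-47.000, 27.500, 91.500°)
step 4: Δleader=(-17.000, -13.000, -15.000°), engaged; cmd=(-36.000, -1.250, -24.500°) → follower=(-83.000, 26.250, 67.000°)
step 5: Δleader=(-25.000, -3.000, -14.000°), engaged; cmd=(-52.000, 1.250, -23.000°) → follower=(-135.000, 27.500, 44.000°)
step 6: Δleader=(12.000, 6.000, 6.000°), disengaged; cmd=(0,0,0) → follower holds at (-135.000, 27.500, 44.000°)
step 7: Δleader=(8.000, 14.000, -21.000°), disengaged; cmd=(0,0,0) → follower holds at (-135.000, 27.500, 44.000°)
step 8: Δleader=(10.000, 9.000, -10.000°), engaged; cmd=(18.000, 4.250, -17.000°) → follower=(-117.000, 31.750, 27.000°)


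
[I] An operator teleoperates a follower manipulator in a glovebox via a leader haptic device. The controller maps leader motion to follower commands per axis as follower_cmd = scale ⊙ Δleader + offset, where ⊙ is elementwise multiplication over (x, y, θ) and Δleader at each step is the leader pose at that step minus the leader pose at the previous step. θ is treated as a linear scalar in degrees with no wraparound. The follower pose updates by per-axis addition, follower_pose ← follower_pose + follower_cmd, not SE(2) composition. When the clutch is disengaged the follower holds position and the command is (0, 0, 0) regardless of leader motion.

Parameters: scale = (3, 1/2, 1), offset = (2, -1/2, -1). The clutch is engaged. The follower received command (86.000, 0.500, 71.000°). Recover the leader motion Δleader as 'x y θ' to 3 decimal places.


28.000 2.000 72.000

axis x: (86.000 − 2) / (3) = 28.000
axis y: (0.500 − -1/2) / (1/2) = 2.000
axis θ: (71.000 − -1) / (1) = 72.000


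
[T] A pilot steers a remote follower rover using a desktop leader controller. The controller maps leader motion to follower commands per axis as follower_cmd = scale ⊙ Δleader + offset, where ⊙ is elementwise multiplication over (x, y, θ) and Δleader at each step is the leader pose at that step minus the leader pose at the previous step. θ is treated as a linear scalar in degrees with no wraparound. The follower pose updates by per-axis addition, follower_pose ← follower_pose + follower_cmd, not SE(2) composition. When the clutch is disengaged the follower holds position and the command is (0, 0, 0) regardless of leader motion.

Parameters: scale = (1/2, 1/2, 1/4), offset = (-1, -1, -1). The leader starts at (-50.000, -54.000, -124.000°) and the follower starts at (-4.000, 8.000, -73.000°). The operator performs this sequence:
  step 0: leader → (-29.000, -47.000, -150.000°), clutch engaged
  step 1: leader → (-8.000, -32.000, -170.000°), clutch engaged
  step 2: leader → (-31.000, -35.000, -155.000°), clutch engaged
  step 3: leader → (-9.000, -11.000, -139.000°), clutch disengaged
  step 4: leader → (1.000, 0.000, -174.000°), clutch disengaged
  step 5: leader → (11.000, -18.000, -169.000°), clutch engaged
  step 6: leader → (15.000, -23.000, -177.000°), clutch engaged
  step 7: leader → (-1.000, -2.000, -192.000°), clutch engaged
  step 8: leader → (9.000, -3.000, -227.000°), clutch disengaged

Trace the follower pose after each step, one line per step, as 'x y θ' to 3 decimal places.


5.500 10.500 -80.500
15.000 17.000 -86.500
2.500 14.500 -83.750
2.500 14.500 -83.750
2.500 14.500 -83.750
6.500 4.500 -83.500
7.500 1.000 -86.500
-1.500 10.500 -91.250
-1.500 10.500 -91.250

step 0: Δleader=(21.000, 7.000, -26.000°), engaged; cmd=(9.500, 2.500, -7.500°) → follower=(5.500, 10.500, -80.500°)
step 1: Δleader=(21.000, 15.000, -20.000°), engaged; cmd=(9.500, 6.500, -6.000°) → follower=(15.000, 17.000, -86.500°)
step 2: Δleader=(-23.000, -3.000, 15.000°), engaged; cmd=(-12.500, -2.500, 2.750°) → follower=(2.500, 14.500, -83.750°)
step 3: Δleader=(22.000, 24.000, 16.000°), disengaged; cmd=(0,0,0) → follower holds at (2.500, 14.500, -83.750°)
step 4: Δleader=(10.000, 11.000, -35.000°), disengaged; cmd=(0,0,0) → follower holds at (2.500, 14.500, -83.750°)
step 5: Δleader=(10.000, -18.000, 5.000°), engaged; cmd=(4.000, -10.000, 0.250°) → follower=(6.500, 4.500, -83.500°)
step 6: Δleader=(4.000, -5.000, -8.000°), engaged; cmd=(1.000, -3.500, -3.000°) → follower=(7.500, 1.000, -86.500°)
step 7: Δleader=(-16.000, 21.000, -15.000°), engaged; cmd=(-9.000, 9.500, -4.750°) → follower=(-1.500, 10.500, -91.250°)
step 8: Δleader=(10.000, -1.000, -35.000°), disengaged; cmd=(0,0,0) → follower holds at (-1.500, 10.500, -91.250°)


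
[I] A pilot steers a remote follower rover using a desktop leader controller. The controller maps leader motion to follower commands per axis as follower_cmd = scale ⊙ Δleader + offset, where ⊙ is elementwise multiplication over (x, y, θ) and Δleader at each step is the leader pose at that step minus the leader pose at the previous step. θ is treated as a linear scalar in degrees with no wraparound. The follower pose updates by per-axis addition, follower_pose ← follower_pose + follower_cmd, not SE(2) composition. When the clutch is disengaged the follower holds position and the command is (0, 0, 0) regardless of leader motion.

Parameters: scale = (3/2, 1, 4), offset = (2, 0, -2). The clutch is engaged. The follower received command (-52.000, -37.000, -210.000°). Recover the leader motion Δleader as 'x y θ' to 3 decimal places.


axis x: (-52.000 − 2) / (3/2) = -36.000
axis y: (-37.000 − 0) / (1) = -37.000
axis θ: (-210.000 − -2) / (4) = -52.000

-36.000 -37.000 -52.000


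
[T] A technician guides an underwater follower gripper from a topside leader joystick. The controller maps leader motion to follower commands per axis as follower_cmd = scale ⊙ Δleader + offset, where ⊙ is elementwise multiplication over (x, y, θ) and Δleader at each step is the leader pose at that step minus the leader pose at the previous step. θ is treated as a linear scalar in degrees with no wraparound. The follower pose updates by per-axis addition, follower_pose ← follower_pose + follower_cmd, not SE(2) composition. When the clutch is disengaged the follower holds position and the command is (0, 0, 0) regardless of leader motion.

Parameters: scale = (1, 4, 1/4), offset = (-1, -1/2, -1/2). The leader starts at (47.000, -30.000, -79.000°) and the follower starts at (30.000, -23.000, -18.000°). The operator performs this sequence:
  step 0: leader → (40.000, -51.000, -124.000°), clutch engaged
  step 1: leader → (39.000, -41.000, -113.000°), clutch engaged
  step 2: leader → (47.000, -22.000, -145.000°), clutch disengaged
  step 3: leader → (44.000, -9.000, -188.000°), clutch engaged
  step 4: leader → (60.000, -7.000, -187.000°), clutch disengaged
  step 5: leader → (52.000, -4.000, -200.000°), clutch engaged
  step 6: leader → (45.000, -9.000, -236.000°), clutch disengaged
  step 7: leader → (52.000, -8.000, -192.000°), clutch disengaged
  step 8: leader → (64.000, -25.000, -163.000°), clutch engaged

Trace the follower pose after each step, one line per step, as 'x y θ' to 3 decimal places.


22.000 -107.500 -29.750
20.000 -68.000 -27.500
20.000 -68.000 -27.500
16.000 -16.500 -38.750
16.000 -16.500 -38.750
7.000 -5.000 -42.500
7.000 -5.000 -42.500
7.000 -5.000 -42.500
18.000 -73.500 -35.750

step 0: Δleader=(-7.000, -21.000, -45.000°), engaged; cmd=(-8.000, -84.500, -11.750°) → follower=(22.000, -107.500, -29.750°)
step 1: Δleader=(-1.000, 10.000, 11.000°), engaged; cmd=(-2.000, 39.500, 2.250°) → follower=(20.000, -68.000, -27.500°)
step 2: Δleader=(8.000, 19.000, -32.000°), disengaged; cmd=(0,0,0) → follower holds at (20.000, -68.000, -27.500°)
step 3: Δleader=(-3.000, 13.000, -43.000°), engaged; cmd=(-4.000, 51.500, -11.250°) → follower=(16.000, -16.500, -38.750°)
step 4: Δleader=(16.000, 2.000, 1.000°), disengaged; cmd=(0,0,0) → follower holds at (16.000, -16.500, -38.750°)
step 5: Δleader=(-8.000, 3.000, -13.000°), engaged; cmd=(-9.000, 11.500, -3.750°) → follower=(7.000, -5.000, -42.500°)
step 6: Δleader=(-7.000, -5.000, -36.000°), disengaged; cmd=(0,0,0) → follower holds at (7.000, -5.000, -42.500°)
step 7: Δleader=(7.000, 1.000, 44.000°), disengaged; cmd=(0,0,0) → follower holds at (7.000, -5.000, -42.500°)
step 8: Δleader=(12.000, -17.000, 29.000°), engaged; cmd=(11.000, -68.500, 6.750°) → follower=(18.000, -73.500, -35.750°)


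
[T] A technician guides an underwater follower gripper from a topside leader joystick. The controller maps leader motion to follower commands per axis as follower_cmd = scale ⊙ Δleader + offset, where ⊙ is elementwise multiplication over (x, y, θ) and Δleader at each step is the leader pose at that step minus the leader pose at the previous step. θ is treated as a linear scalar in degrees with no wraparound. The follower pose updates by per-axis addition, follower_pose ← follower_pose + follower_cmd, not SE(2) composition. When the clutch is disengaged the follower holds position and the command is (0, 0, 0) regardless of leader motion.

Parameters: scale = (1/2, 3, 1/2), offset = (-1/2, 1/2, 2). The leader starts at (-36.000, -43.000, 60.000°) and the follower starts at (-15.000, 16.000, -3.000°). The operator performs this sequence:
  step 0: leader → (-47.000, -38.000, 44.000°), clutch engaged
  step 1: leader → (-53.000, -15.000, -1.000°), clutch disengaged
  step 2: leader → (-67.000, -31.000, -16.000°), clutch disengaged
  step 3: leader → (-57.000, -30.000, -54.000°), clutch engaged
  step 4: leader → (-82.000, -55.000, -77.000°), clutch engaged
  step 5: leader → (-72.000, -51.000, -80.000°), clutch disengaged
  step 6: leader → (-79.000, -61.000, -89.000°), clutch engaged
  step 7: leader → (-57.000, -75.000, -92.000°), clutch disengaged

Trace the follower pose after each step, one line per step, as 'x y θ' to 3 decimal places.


-21.000 31.500 -9.000
-21.000 31.500 -9.000
-21.000 31.500 -9.000
-16.500 35.000 -26.000
-29.500 -39.500 -35.500
-29.500 -39.500 -35.500
-33.500 -69.000 -38.000
-33.500 -69.000 -38.000

step 0: Δleader=(-11.000, 5.000, -16.000°), engaged; cmd=(-6.000, 15.500, -6.000°) → follower=(-21.000, 31.500, -9.000°)
step 1: Δleader=(-6.000, 23.000, -45.000°), disengaged; cmd=(0,0,0) → follower holds at (-21.000, 31.500, -9.000°)
step 2: Δleader=(-14.000, -16.000, -15.000°), disengaged; cmd=(0,0,0) → follower holds at (-21.000, 31.500, -9.000°)
step 3: Δleader=(10.000, 1.000, -38.000°), engaged; cmd=(4.500, 3.500, -17.000°) → follower=(-16.500, 35.000, -26.000°)
step 4: Δleader=(-25.000, -25.000, -23.000°), engaged; cmd=(-13.000, -74.500, -9.500°) → follower=(-29.500, -39.500, -35.500°)
step 5: Δleader=(10.000, 4.000, -3.000°), disengaged; cmd=(0,0,0) → follower holds at (-29.500, -39.500, -35.500°)
step 6: Δleader=(-7.000, -10.000, -9.000°), engaged; cmd=(-4.000, -29.500, -2.500°) → follower=(-33.500, -69.000, -38.000°)
step 7: Δleader=(22.000, -14.000, -3.000°), disengaged; cmd=(0,0,0) → follower holds at (-33.500, -69.000, -38.000°)


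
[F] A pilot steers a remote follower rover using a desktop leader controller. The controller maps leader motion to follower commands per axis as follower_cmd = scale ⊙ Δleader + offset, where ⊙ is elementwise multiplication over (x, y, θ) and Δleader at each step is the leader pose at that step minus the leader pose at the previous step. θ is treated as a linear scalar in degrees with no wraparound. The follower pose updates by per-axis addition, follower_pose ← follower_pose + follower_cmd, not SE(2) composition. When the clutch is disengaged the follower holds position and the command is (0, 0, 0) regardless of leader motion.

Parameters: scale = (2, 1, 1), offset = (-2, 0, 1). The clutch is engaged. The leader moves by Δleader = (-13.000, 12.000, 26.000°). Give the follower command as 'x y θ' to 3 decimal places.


-28.000 12.000 27.000

axis x: 2·-13.000 + -2 = -28.000
axis y: 1·12.000 + 0 = 12.000
axis θ: 1·26.000 + 1 = 27.000


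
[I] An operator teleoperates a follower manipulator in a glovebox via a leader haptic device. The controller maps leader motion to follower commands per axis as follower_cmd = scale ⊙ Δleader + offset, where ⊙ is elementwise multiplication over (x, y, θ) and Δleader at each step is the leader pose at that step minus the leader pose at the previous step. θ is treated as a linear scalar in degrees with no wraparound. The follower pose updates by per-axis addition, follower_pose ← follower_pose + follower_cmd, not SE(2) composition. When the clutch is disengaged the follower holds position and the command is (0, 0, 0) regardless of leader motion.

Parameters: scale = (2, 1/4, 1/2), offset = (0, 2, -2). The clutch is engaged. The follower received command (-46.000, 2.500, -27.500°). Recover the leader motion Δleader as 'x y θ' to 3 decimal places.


-23.000 2.000 -51.000

axis x: (-46.000 − 0) / (2) = -23.000
axis y: (2.500 − 2) / (1/4) = 2.000
axis θ: (-27.500 − -2) / (1/2) = -51.000


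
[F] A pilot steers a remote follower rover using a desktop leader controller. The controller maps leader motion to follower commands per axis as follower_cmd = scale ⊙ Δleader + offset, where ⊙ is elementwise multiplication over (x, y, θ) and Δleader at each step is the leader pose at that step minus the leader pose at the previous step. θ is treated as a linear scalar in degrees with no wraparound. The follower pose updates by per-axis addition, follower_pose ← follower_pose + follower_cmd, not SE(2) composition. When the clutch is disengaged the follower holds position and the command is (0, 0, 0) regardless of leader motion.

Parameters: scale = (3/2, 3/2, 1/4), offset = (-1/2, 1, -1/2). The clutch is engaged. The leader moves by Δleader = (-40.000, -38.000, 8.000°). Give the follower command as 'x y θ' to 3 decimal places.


-60.500 -56.000 1.500

axis x: 3/2·-40.000 + -1/2 = -60.500
axis y: 3/2·-38.000 + 1 = -56.000
axis θ: 1/4·8.000 + -1/2 = 1.500


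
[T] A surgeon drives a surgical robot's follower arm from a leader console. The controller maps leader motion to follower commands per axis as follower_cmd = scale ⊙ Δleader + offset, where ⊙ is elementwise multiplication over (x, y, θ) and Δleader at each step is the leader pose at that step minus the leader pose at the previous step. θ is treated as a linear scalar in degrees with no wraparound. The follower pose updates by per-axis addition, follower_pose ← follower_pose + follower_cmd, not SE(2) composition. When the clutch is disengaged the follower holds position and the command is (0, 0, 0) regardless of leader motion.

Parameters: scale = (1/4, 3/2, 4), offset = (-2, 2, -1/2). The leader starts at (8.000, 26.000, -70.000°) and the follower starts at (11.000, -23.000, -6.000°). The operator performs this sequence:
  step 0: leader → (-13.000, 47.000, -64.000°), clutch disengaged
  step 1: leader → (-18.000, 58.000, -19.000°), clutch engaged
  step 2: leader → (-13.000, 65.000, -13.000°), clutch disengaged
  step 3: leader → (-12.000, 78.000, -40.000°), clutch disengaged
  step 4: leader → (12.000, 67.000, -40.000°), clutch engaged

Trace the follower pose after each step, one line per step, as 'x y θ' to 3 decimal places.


11.000 -23.000 -6.000
7.750 -4.500 173.500
7.750 -4.500 173.500
7.750 -4.500 173.500
11.750 -19.000 173.000

step 0: Δleader=(-21.000, 21.000, 6.000°), disengaged; cmd=(0,0,0) → follower holds at (11.000, -23.000, -6.000°)
step 1: Δleader=(-5.000, 11.000, 45.000°), engaged; cmd=(-3.250, 18.500, 179.500°) → follower=(7.750, -4.500, 173.500°)
step 2: Δleader=(5.000, 7.000, 6.000°), disengaged; cmd=(0,0,0) → follower holds at (7.750, -4.500, 173.500°)
step 3: Δleader=(1.000, 13.000, -27.000°), disengaged; cmd=(0,0,0) → follower holds at (7.750, -4.500, 173.500°)
step 4: Δleader=(24.000, -11.000, 0.000°), engaged; cmd=(4.000, -14.500, -0.500°) → follower=(11.750, -19.000, 173.000°)


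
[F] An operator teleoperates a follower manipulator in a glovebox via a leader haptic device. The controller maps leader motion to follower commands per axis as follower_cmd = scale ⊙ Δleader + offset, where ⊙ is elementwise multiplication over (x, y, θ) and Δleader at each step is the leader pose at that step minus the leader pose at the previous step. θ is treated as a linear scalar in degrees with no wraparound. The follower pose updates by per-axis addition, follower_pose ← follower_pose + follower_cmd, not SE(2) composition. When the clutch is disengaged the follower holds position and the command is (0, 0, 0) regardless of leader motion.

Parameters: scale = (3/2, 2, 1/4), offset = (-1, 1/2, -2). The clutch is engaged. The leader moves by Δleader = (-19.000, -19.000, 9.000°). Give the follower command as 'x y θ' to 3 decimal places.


-29.500 -37.500 0.250

axis x: 3/2·-19.000 + -1 = -29.500
axis y: 2·-19.000 + 1/2 = -37.500
axis θ: 1/4·9.000 + -2 = 0.250


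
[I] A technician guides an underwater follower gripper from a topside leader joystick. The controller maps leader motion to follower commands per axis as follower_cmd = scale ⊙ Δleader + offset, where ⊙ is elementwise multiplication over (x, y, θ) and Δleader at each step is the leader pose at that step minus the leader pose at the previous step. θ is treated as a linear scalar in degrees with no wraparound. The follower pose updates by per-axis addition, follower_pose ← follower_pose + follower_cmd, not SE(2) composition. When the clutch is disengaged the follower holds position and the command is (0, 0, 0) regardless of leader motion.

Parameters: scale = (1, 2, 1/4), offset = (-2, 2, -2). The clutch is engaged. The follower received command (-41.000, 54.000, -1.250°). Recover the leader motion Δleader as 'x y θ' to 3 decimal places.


axis x: (-41.000 − -2) / (1) = -39.000
axis y: (54.000 − 2) / (2) = 26.000
axis θ: (-1.250 − -2) / (1/4) = 3.000

-39.000 26.000 3.000


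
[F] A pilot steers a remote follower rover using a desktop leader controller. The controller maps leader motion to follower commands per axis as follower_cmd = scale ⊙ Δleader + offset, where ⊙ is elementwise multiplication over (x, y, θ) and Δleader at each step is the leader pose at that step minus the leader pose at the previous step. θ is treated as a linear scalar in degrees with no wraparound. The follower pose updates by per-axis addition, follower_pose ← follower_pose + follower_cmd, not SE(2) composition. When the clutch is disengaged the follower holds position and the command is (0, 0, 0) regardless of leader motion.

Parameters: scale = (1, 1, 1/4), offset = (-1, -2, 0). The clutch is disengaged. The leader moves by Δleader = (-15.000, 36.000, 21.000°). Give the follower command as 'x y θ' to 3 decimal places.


0.000 0.000 0.000

clutch disengaged → follower holds; cmd = (0, 0, 0)


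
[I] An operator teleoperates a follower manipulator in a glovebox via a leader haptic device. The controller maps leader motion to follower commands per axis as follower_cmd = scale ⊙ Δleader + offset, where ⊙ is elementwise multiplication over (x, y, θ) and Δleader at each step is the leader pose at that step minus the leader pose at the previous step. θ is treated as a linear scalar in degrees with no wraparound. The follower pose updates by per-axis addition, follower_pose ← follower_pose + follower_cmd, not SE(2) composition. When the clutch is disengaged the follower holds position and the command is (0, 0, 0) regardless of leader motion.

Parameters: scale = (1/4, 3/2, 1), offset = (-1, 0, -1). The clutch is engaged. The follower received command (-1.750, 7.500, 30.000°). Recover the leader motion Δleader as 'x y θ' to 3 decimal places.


axis x: (-1.750 − -1) / (1/4) = -3.000
axis y: (7.500 − 0) / (3/2) = 5.000
axis θ: (30.000 − -1) / (1) = 31.000

-3.000 5.000 31.000


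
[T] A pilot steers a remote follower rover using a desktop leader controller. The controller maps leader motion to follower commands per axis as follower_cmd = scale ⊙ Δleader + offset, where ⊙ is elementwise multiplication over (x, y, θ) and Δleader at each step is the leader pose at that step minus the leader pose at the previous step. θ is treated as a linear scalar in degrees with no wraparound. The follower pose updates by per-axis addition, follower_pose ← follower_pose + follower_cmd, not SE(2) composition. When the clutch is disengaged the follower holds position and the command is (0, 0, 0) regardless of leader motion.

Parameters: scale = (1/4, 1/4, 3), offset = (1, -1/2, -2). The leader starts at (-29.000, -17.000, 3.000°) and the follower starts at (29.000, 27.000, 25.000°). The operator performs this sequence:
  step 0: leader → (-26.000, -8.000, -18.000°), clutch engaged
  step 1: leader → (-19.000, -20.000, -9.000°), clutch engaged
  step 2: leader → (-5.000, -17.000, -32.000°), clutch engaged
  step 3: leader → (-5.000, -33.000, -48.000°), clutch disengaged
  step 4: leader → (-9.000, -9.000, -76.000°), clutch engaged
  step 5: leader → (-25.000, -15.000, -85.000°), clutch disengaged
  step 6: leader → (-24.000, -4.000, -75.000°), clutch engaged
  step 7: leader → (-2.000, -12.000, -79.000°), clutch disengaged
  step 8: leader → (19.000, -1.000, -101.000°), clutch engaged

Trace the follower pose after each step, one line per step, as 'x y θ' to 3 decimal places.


step 0: Δleader=(3.000, 9.000, -21.000°), engaged; cmd=(1.750, 1.750, -65.000°) → follower=(30.750, 28.750, -40.000°)
step 1: Δleader=(7.000, -12.000, 9.000°), engaged; cmd=(2.750, -3.500, 25.000°) → follower=(33.500, 25.250, -15.000°)
step 2: Δleader=(14.000, 3.000, -23.000°), engaged; cmd=(4.500, 0.250, -71.000°) → follower=(38.000, 25.500, -86.000°)
step 3: Δleader=(0.000, -16.000, -16.000°), disengaged; cmd=(0,0,0) → follower holds at (38.000, 25.500, -86.000°)
step 4: Δleader=(-4.000, 24.000, -28.000°), engaged; cmd=(0.000, 5.500, -86.000°) → follower=(38.000, 31.000, -172.000°)
step 5: Δleader=(-16.000, -6.000, -9.000°), disengaged; cmd=(0,0,0) → follower holds at (38.000, 31.000, -172.000°)
step 6: Δleader=(1.000, 11.000, 10.000°), engaged; cmd=(1.250, 2.250, 28.000°) → follower=(39.250, 33.250, -144.000°)
step 7: Δleader=(22.000, -8.000, -4.000°), disengaged; cmd=(0,0,0) → follower holds at (39.250, 33.250, -144.000°)
step 8: Δleader=(21.000, 11.000, -22.000°), engaged; cmd=(6.250, 2.250, -68.000°) → follower=(45.500, 35.500, -212.000°)

30.750 28.750 -40.000
33.500 25.250 -15.000
38.000 25.500 -86.000
38.000 25.500 -86.000
38.000 31.000 -172.000
38.000 31.000 -172.000
39.250 33.250 -144.000
39.250 33.250 -144.000
45.500 35.500 -212.000


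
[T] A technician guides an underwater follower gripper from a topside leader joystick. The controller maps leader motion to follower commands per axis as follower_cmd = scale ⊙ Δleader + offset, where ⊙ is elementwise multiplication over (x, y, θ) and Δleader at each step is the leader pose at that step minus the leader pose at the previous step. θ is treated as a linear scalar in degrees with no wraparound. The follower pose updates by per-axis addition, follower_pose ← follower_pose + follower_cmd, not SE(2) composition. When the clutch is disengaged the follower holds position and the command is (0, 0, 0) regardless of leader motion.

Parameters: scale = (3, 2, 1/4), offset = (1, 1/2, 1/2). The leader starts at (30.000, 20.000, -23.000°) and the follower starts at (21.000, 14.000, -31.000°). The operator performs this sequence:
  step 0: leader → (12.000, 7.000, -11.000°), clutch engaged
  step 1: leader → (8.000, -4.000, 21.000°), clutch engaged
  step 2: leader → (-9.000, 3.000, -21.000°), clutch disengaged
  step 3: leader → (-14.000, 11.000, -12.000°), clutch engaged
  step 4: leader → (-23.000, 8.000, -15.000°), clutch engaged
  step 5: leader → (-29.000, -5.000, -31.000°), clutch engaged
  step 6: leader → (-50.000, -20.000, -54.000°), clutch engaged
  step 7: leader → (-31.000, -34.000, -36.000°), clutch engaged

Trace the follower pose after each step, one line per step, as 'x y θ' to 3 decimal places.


-32.000 -11.500 -27.500
-43.000 -33.000 -19.000
-43.000 -33.000 -19.000
-57.000 -16.500 -16.250
-83.000 -22.000 -16.500
-100.000 -47.500 -20.000
-162.000 -77.000 -25.250
-104.000 -104.500 -20.250

step 0: Δleader=(-18.000, -13.000, 12.000°), engaged; cmd=(-53.000, -25.500, 3.500°) → follower=(-32.000, -11.500, -27.500°)
step 1: Δleader=(-4.000, -11.000, 32.000°), engaged; cmd=(-11.000, -21.500, 8.500°) → follower=(-43.000, -33.000, -19.000°)
step 2: Δleader=(-17.000, 7.000, -42.000°), disengaged; cmd=(0,0,0) → follower holds at (-43.000, -33.000, -19.000°)
step 3: Δleader=(-5.000, 8.000, 9.000°), engaged; cmd=(-14.000, 16.500, 2.750°) → follower=(-57.000, -16.500, -16.250°)
step 4: Δleader=(-9.000, -3.000, -3.000°), engaged; cmd=(-26.000, -5.500, -0.250°) → follower=(-83.000, -22.000, -16.500°)
step 5: Δleader=(-6.000, -13.000, -16.000°), engaged; cmd=(-17.000, -25.500, -3.500°) → follower=(-100.000, -47.500, -20.000°)
step 6: Δleader=(-21.000, -15.000, -23.000°), engaged; cmd=(-62.000, -29.500, -5.250°) → follower=(-162.000, -77.000, -25.250°)
step 7: Δleader=(19.000, -14.000, 18.000°), engaged; cmd=(58.000, -27.500, 5.000°) → follower=(-104.000, -104.500, -20.250°)


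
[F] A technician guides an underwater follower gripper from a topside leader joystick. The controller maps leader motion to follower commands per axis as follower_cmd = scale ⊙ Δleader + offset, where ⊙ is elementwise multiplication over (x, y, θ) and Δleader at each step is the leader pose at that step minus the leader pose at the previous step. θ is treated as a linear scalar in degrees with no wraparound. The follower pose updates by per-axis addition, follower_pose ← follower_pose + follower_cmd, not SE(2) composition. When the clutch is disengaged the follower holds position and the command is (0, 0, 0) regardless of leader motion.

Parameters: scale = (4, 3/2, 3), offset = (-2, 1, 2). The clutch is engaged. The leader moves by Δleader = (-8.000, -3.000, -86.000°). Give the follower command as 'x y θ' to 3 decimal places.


-34.000 -3.500 -256.000

axis x: 4·-8.000 + -2 = -34.000
axis y: 3/2·-3.000 + 1 = -3.500
axis θ: 3·-86.000 + 2 = -256.000


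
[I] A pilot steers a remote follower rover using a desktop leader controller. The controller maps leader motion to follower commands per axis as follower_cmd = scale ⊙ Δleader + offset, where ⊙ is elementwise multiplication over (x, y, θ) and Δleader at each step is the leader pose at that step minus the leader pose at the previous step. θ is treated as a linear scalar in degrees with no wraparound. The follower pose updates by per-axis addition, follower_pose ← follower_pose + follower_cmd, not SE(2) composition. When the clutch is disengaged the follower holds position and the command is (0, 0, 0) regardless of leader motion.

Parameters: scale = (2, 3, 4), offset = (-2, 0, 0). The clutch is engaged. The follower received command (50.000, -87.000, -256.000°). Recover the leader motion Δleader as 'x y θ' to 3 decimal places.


26.000 -29.000 -64.000

axis x: (50.000 − -2) / (2) = 26.000
axis y: (-87.000 − 0) / (3) = -29.000
axis θ: (-256.000 − 0) / (4) = -64.000


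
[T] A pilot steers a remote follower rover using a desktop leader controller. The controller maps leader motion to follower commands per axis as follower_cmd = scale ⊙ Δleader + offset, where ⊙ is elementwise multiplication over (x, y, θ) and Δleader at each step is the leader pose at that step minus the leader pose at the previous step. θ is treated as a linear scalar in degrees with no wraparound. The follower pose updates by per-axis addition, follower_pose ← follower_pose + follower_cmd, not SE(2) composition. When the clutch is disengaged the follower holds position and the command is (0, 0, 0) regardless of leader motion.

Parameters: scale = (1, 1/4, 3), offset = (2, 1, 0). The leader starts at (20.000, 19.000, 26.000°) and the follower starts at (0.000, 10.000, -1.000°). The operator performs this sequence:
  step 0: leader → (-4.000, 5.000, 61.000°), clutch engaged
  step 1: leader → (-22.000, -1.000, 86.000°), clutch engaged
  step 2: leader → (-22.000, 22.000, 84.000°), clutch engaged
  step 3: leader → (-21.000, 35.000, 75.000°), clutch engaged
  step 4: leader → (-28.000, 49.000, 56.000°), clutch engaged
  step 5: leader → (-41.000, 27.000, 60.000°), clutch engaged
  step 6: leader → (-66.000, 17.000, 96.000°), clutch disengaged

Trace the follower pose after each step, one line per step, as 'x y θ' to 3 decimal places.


step 0: Δleader=(-24.000, -14.000, 35.000°), engaged; cmd=(-22.000, -2.500, 105.000°) → follower=(-22.000, 7.500, 104.000°)
step 1: Δleader=(-18.000, -6.000, 25.000°), engaged; cmd=(-16.000, -0.500, 75.000°) → follower=(-38.000, 7.000, 179.000°)
step 2: Δleader=(0.000, 23.000, -2.000°), engaged; cmd=(2.000, 6.750, -6.000°) → follower=(-36.000, 13.750, 173.000°)
step 3: Δleader=(1.000, 13.000, -9.000°), engaged; cmd=(3.000, 4.250, -27.000°) → follower=(-33.000, 18.000, 146.000°)
step 4: Δleader=(-7.000, 14.000, -19.000°), engaged; cmd=(-5.000, 4.500, -57.000°) → follower=(-38.000, 22.500, 89.000°)
step 5: Δleader=(-13.000, -22.000, 4.000°), engaged; cmd=(-11.000, -4.500, 12.000°) → follower=(-49.000, 18.000, 101.000°)
step 6: Δleader=(-25.000, -10.000, 36.000°), disengaged; cmd=(0,0,0) → follower holds at (-49.000, 18.000, 101.000°)

-22.000 7.500 104.000
-38.000 7.000 179.000
-36.000 13.750 173.000
-33.000 18.000 146.000
-38.000 22.500 89.000
-49.000 18.000 101.000
-49.000 18.000 101.000


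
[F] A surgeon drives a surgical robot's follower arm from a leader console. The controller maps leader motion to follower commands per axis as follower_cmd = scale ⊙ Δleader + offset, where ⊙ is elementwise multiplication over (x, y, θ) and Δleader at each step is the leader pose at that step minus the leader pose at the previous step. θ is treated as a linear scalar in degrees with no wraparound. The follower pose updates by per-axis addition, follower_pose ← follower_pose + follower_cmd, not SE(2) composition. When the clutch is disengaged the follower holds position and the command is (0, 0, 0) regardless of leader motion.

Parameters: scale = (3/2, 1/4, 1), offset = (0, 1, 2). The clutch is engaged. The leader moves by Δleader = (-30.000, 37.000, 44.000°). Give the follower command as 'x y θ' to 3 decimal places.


axis x: 3/2·-30.000 + 0 = -45.000
axis y: 1/4·37.000 + 1 = 10.250
axis θ: 1·44.000 + 2 = 46.000

-45.000 10.250 46.000


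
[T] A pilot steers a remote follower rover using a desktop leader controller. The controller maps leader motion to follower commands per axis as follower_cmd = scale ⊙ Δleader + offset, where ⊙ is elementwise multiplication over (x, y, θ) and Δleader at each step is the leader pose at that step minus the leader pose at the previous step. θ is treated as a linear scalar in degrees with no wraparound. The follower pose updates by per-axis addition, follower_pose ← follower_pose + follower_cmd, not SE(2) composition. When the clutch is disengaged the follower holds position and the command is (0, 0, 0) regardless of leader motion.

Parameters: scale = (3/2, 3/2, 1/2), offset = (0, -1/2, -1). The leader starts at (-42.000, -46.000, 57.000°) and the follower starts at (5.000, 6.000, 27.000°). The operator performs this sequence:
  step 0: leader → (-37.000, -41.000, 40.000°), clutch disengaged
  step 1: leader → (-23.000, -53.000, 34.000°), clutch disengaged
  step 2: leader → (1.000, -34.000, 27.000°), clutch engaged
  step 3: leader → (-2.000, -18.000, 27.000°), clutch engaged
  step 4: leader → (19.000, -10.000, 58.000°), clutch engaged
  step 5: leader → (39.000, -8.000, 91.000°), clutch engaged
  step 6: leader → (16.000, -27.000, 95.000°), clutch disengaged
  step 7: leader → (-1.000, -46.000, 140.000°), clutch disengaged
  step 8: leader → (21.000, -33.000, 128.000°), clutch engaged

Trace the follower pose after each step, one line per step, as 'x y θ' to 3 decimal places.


5.000 6.000 27.000
5.000 6.000 27.000
41.000 34.000 22.500
36.500 57.500 21.500
68.000 69.000 36.000
98.000 71.500 51.500
98.000 71.500 51.500
98.000 71.500 51.500
131.000 90.500 44.500

step 0: Δleader=(5.000, 5.000, -17.000°), disengaged; cmd=(0,0,0) → follower holds at (5.000, 6.000, 27.000°)
step 1: Δleader=(14.000, -12.000, -6.000°), disengaged; cmd=(0,0,0) → follower holds at (5.000, 6.000, 27.000°)
step 2: Δleader=(24.000, 19.000, -7.000°), engaged; cmd=(36.000, 28.000, -4.500°) → follower=(41.000, 34.000, 22.500°)
step 3: Δleader=(-3.000, 16.000, 0.000°), engaged; cmd=(-4.500, 23.500, -1.000°) → follower=(36.500, 57.500, 21.500°)
step 4: Δleader=(21.000, 8.000, 31.000°), engaged; cmd=(31.500, 11.500, 14.500°) → follower=(68.000, 69.000, 36.000°)
step 5: Δleader=(20.000, 2.000, 33.000°), engaged; cmd=(30.000, 2.500, 15.500°) → follower=(98.000, 71.500, 51.500°)
step 6: Δleader=(-23.000, -19.000, 4.000°), disengaged; cmd=(0,0,0) → follower holds at (98.000, 71.500, 51.500°)
step 7: Δleader=(-17.000, -19.000, 45.000°), disengaged; cmd=(0,0,0) → follower holds at (98.000, 71.500, 51.500°)
step 8: Δleader=(22.000, 13.000, -12.000°), engaged; cmd=(33.000, 19.000, -7.000°) → follower=(131.000, 90.500, 44.500°)


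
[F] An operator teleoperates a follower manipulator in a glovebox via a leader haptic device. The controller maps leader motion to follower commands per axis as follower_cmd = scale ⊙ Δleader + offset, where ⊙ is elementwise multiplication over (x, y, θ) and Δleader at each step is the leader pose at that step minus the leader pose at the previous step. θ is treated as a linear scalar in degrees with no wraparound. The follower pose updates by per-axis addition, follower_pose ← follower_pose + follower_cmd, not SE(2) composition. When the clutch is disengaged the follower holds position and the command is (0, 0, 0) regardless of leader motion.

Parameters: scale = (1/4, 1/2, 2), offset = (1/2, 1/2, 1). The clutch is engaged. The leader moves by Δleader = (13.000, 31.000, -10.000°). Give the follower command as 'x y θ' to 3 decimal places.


axis x: 1/4·13.000 + 1/2 = 3.750
axis y: 1/2·31.000 + 1/2 = 16.000
axis θ: 2·-10.000 + 1 = -19.000

3.750 16.000 -19.000
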